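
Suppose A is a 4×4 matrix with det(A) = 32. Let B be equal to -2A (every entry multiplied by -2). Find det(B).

512

For a 4×4 matrix, det(-2A) = (-2)^4·det(A) = 16·det(A).
det(B) = (16)·(32) = 512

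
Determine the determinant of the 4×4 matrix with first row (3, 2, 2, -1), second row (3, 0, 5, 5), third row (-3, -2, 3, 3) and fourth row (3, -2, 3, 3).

180

Expand along row 2 (it has 1 zero):
  − (3) · M_21   where M_21 = det([2 2 -1; -2 3 3; -2 3 3]) = 0
  − (5) · M_23   where M_23 = det([3 2 -1; -3 -2 3; 3 -2 3]) = 24
  + (5) · M_24   where M_24 = det([3 2 2; -3 -2 3; 3 -2 3]) = 60
det = (-1)·(3)·(0) + (-1)·(5)·(24) + (+1)·(5)·(60) = 180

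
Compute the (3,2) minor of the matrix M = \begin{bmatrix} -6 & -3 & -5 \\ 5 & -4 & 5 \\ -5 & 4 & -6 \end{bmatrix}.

-5

Delete row 3 and column 2; the remaining 2×2 submatrix is [-6 -5; 5 5].
Its determinant is (-6)·5 − (-5)·5 = -5.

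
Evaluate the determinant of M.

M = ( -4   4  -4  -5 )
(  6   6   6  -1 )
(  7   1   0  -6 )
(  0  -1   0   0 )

Expand along row 4 (it has 3 zeros):
  + (-1) · M_42   where M_42 = det([-4 -4 -5; 6 6 -1; 7 0 -6]) = 238
det = (+1)·(-1)·(238) = -238

-238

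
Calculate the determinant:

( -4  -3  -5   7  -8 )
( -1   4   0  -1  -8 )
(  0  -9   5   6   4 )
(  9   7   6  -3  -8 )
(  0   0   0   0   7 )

Expand along row 5 (it has 4 zeros):
  + (7) · M_55   where M_55 = det([-4 -3 -5 7; -1 4 0 -1; 0 -9 5 6; 9 7 6 -3]) = -1885
det = (+1)·(7)·(-1885) = -13195

-13195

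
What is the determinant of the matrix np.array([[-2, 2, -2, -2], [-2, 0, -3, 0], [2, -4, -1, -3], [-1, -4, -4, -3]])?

Expand along row 2 (it has 2 zeros):
  − (-2) · M_21   where M_21 = det([2 -2 -2; -4 -1 -3; -4 -4 -3]) = -42
  − (-3) · M_23   where M_23 = det([-2 2 -2; 2 -4 -3; -1 -4 -3]) = 42
det = (-1)·(-2)·(-42) + (-1)·(-3)·(42) = 42

42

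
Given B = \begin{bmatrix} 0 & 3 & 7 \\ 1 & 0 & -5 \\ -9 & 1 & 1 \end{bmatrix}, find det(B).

139

Expand along column 1:
  − 1 · |3 7; 1 1| = −1·(3 − 7) = 4
  + (-9) · |3 7; 0 -5| = (-9)·(-15 − 0) = 135
Sum: (4) + (135) = 139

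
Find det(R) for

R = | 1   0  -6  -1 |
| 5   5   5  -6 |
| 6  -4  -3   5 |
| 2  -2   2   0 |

-940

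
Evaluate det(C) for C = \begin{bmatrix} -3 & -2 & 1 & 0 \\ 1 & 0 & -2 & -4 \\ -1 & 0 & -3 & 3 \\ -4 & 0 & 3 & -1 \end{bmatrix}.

Expand along column 2 (it has 3 zeros):
  − (-2) · M_12   where M_12 = det([1 -2 -4; -1 -3 3; -4 3 -1]) = 80
det = (-1)·(-2)·(80) = 160

The determinant is 160.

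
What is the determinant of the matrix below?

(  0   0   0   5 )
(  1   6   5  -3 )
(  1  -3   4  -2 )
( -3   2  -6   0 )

Expand along row 1 (it has 3 zeros):
  − (5) · M_14   where M_14 = det([1 6 5; 1 -3 4; -3 2 -6]) = -61
det = (-1)·(5)·(-61) = 305

305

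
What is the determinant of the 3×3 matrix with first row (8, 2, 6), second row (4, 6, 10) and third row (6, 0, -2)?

Expand along column 2:
  − 2 · |4 10; 6 -2| = −2·(-8 − 60) = 136
  + 6 · |8 6; 6 -2| = 6·(-16 − 36) = -312
Sum: (136) + (-312) = -176

-176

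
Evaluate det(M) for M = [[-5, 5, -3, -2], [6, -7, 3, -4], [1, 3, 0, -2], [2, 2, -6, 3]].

det(M) = -993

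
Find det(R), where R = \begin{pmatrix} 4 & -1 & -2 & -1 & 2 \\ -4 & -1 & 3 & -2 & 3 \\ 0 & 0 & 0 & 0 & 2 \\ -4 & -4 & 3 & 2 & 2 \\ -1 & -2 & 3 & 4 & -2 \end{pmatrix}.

The determinant is 358.

Expand along row 3 (it has 4 zeros):
  + (2) · M_35   where M_35 = det([4 -1 -2 -1; -4 -1 3 -2; -4 -4 3 2; -1 -2 3 4]) = 179
det = (+1)·(2)·(179) = 358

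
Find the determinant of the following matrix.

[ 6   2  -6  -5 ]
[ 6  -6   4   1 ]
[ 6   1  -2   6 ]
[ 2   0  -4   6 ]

-2340

Expand along row 4 (it has 1 zero):
  − (2) · M_41   where M_41 = det([2 -6 -5; -6 4 1; 1 -2 6]) = -210
  − (-4) · M_43   where M_43 = det([6 2 -5; 6 -6 1; 6 1 6]) = -492
  + (6) · M_44   where M_44 = det([6 2 -6; 6 -6 4; 6 1 -2]) = -132
det = (-1)·(2)·(-210) + (-1)·(-4)·(-492) + (+1)·(6)·(-132) = -2340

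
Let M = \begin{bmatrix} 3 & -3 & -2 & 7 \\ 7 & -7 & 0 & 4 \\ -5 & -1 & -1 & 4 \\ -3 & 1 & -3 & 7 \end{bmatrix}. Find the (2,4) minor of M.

64

Delete row 2 and column 4; the remaining 3×3 submatrix is [3 -3 -2; -5 -1 -1; -3 1 -3].
Its determinant is 64.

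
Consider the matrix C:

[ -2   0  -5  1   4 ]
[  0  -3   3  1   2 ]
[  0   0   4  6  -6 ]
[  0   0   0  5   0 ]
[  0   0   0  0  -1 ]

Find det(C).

The determinant is -120.

C is upper triangular, so det(C) is the product of the diagonal entries:
det = (-2) · (-3) · (4) · (5) · (-1) = -120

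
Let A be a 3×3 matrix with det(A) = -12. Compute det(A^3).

det(A^3) = (det A)^3 = (-12)^3 = -1728

The determinant is -1728.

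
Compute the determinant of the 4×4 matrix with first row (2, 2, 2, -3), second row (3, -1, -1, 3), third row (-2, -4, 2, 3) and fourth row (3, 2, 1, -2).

Expand along row 1:
  + (2) · M_11   where M_11 = det([-1 -1 3; -4 2 3; 2 1 -2]) = -15
  − (2) · M_12   where M_12 = det([3 -1 3; -2 2 3; 3 1 -2]) = -50
  + (2) · M_13   where M_13 = det([3 -1 3; -2 -4 3; 3 2 -2]) = 25
  − (-3) · M_14   where M_14 = det([3 -1 -1; -2 -4 2; 3 2 1]) = -40
det = (+1)·(2)·(-15) + (-1)·(2)·(-50) + (+1)·(2)·(25) + (-1)·(-3)·(-40) = 0

0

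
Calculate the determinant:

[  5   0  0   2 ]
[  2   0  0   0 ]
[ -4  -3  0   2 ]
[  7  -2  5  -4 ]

Expand along row 2 (it has 3 zeros):
  − (2) · M_21   where M_21 = det([0 0 2; -3 0 2; -2 5 -4]) = -30
det = (-1)·(2)·(-30) = 60

The determinant is 60.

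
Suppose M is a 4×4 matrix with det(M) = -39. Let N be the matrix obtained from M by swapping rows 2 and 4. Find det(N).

Swapping two rows multiplies the determinant by −1.
det(N) = (-1)·(-39) = 39

The determinant is 39.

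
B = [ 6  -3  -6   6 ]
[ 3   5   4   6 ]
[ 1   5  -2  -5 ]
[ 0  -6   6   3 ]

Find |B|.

Expand along row 4 (it has 1 zero):
  + (-6) · M_42   where M_42 = det([6 -6 6; 3 4 6; 1 -2 -5]) = -234
  − (6) · M_43   where M_43 = det([6 -3 6; 3 5 6; 1 5 -5]) = -333
  + (3) · M_44   where M_44 = det([6 -3 -6; 3 5 4; 1 5 -2]) = -270
det = (+1)·(-6)·(-234) + (-1)·(6)·(-333) + (+1)·(3)·(-270) = 2592

det(B) = 2592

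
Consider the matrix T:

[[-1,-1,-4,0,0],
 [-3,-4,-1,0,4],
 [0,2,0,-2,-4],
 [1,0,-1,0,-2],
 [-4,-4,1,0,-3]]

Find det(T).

The determinant is 300.

Expand along column 4 (it has 4 zeros):
  − (-2) · M_34   where M_34 = det([-1 -1 -4 0; -3 -4 -1 4; 1 0 -1 -2; -4 -4 1 -3]) = 150
det = (-1)·(-2)·(150) = 300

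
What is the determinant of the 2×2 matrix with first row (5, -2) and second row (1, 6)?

det = 5·6 − (-2)·1 = 30 − (-2) = 32

The determinant is 32.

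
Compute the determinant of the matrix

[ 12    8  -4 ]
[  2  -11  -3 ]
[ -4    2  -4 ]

920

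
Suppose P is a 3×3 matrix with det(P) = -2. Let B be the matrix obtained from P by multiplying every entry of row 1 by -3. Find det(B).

The determinant is 6.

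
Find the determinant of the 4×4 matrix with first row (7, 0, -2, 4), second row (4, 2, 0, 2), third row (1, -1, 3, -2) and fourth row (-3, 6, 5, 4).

Expand along row 1 (it has 1 zero):
  + (7) · M_11   where M_11 = det([2 0 2; -1 3 -2; 6 5 4]) = -2
  + (-2) · M_13   where M_13 = det([4 2 2; 1 -1 -2; -3 6 4]) = 42
  − (4) · M_14   where M_14 = det([4 2 0; 1 -1 3; -3 6 5]) = -120
det = (+1)·(7)·(-2) + (+1)·(-2)·(42) + (-1)·(4)·(-120) = 382

382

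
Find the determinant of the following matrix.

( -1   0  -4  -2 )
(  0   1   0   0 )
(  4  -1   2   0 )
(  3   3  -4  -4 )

-12

Expand along row 2 (it has 3 zeros):
  + (1) · M_22   where M_22 = det([-1 -4 -2; 4 2 0; 3 -4 -4]) = -12
det = (+1)·(1)·(-12) = -12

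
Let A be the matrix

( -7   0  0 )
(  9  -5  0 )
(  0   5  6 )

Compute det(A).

210

A is lower triangular, so det(A) is the product of the diagonal entries:
det = (-7) · (-5) · (6) = 210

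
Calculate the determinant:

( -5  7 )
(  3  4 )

det = (-5)·4 − 7·3 = -20 − 21 = -41

The determinant is -41.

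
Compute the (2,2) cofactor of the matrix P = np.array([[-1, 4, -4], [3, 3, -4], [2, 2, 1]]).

Delete row 2 and column 2; the remaining 2×2 submatrix is [-1 -4; 2 1].
Its determinant is (-1)·1 − (-4)·2 = 7.
The cofactor carries sign (−1)^(2+2) = +1, so C_{2,2} = +(7) = 7.

7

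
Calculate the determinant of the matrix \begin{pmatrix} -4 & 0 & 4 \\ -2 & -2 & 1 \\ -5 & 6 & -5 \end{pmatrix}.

Expand along row 1:
  + (-4) · |-2 1; 6 -5| = (-4)·(10 − 6) = -16
  + 4 · |-2 -2; -5 6| = 4·(-12 − 10) = -88
Sum: (-16) + (-88) = -104

-104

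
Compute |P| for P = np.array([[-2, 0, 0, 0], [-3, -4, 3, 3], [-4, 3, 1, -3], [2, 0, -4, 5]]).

The determinant is 106.

Expand along row 1 (it has 3 zeros):
  + (-2) · M_11   where M_11 = det([-4 3 3; 3 1 -3; 0 -4 5]) = -53
det = (+1)·(-2)·(-53) = 106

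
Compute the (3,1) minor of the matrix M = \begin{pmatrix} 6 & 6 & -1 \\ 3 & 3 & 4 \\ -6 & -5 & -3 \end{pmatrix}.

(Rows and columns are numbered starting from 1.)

The minor is 27.

Delete row 3 and column 1; the remaining 2×2 submatrix is [6 -1; 3 4].
Its determinant is 6·4 − (-1)·3 = 27.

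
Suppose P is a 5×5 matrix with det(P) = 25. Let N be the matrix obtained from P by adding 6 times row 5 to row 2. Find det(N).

Adding a multiple of one row to another leaves the determinant unchanged.
det(N) = (1)·(25) = 25

25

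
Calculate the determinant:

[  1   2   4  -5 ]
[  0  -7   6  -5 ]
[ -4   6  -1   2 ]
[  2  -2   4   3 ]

Expand along row 2 (it has 1 zero):
  + (-7) · M_22   where M_22 = det([1 4 -5; -4 -1 2; 2 4 3]) = 123
  − (6) · M_23   where M_23 = det([1 2 -5; -4 6 2; 2 -2 3]) = 74
  + (-5) · M_24   where M_24 = det([1 2 4; -4 6 -1; 2 -2 4]) = 34
det = (+1)·(-7)·(123) + (-1)·(6)·(74) + (+1)·(-5)·(34) = -1475

-1475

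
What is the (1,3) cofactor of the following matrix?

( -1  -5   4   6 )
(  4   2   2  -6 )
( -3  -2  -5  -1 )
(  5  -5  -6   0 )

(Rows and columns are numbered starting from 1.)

-180

Delete row 1 and column 3; the remaining 3×3 submatrix is [4 2 -6; -3 -2 -1; 5 -5 0].
Its determinant is -180.
The cofactor carries sign (−1)^(1+3) = +1, so C_{1,3} = +(-180) = -180.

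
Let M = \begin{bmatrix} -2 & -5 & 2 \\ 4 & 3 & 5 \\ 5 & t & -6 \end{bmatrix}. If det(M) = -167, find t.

Expanding along the column containing t, det(M) is linear in t: det(M) = (18)·t + (-239).
Set (18)·t + (-239) = -167  ⇒  (18)·t = 72  ⇒  t = 4.

4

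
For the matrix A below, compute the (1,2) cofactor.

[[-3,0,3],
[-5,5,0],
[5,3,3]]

Delete row 1 and column 2; the remaining 2×2 submatrix is [-5 0; 5 3].
Its determinant is (-5)·3 − 0·5 = -15.
The cofactor carries sign (−1)^(1+2) = −1, so C_{1,2} = −(-15) = 15.

15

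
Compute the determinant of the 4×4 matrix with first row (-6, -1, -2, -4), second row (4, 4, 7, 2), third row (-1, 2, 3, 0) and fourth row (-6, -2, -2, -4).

36

Expand along row 3 (it has 1 zero):
  + (-1) · M_31   where M_31 = det([-1 -2 -4; 4 7 2; -2 -2 -4]) = -24
  − (2) · M_32   where M_32 = det([-6 -2 -4; 4 7 2; -6 -2 -4]) = 0
  + (3) · M_33   where M_33 = det([-6 -1 -4; 4 4 2; -6 -2 -4]) = 4
det = (+1)·(-1)·(-24) + (-1)·(2)·(0) + (+1)·(3)·(4) = 36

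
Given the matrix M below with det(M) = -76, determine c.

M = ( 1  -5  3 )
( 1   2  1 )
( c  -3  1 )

Expanding along the column containing c, det(M) is linear in c: det(M) = (-11)·c + (1).
Set (-11)·c + (1) = -76  ⇒  (-11)·c = -77  ⇒  c = 7.

7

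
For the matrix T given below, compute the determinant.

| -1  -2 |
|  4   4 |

The determinant is 4.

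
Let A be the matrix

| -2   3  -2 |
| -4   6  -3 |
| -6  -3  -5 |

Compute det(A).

|A| = -24

Expand along row 1:
  + (-2) · |6 -3; -3 -5| = (-2)·(-30 − 9) = 78
  − 3 · |-4 -3; -6 -5| = −3·(20 − 18) = -6
  + (-2) · |-4 6; -6 -3| = (-2)·(12 − (-36)) = -96
Sum: (78) + (-6) + (-96) = -24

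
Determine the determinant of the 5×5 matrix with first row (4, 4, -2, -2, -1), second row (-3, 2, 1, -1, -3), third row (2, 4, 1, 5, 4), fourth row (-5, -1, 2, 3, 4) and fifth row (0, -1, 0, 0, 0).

The determinant is -11.

Expand along row 5 (it has 4 zeros):
  − (-1) · M_52   where M_52 = det([4 -2 -2 -1; -3 1 -1 -3; 2 1 5 4; -5 2 3 4]) = -11
det = (-1)·(-1)·(-11) = -11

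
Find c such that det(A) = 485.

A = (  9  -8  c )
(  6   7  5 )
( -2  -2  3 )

Expanding along the column containing c, det(A) is linear in c: det(A) = (2)·c + (503).
Set (2)·c + (503) = 485  ⇒  (2)·c = -18  ⇒  c = -9.

c = -9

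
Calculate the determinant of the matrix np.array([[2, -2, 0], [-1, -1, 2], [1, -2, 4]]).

Expand along row 1:
  + 2 · |-1 2; -2 4| = 2·(-4 − (-4)) = 0
  − (-2) · |-1 2; 1 4| = −(-2)·(-4 − 2) = -12
Sum: (0) + (-12) = -12

-12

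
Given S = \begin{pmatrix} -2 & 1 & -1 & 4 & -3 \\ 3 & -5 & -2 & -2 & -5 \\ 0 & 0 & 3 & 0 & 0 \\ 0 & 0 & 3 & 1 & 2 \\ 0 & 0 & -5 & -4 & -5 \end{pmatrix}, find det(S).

S is block upper-triangular with a 2×2 block and a 3×3 block on the diagonal, so its determinant equals the product of the determinants of the diagonal blocks.
det of the 2×2 block = 7
det of the 3×3 block = 9
det = (7)·(9) = 63

The determinant is 63.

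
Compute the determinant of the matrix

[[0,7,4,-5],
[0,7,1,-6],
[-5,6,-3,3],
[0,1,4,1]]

60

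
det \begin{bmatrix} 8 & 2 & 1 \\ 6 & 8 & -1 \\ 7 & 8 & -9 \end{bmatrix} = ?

-426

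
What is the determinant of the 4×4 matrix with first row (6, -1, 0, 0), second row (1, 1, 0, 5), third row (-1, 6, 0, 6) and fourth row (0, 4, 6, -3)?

Expand along column 3 (it has 3 zeros):
  − (6) · M_43   where M_43 = det([6 -1 0; 1 1 5; -1 6 6]) = -133
det = (-1)·(6)·(-133) = 798

798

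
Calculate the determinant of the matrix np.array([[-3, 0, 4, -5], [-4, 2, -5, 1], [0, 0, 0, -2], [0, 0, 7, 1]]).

The matrix is block upper-triangular with a 2×2 block and a 2×2 block on the diagonal, so its determinant equals the product of the determinants of the diagonal blocks.
det of the 2×2 block = -6
det of the 2×2 block = 14
det = (-6)·(14) = -84

-84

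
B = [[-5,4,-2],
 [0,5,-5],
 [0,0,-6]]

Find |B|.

150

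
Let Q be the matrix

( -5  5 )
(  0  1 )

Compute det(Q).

det(Q) = (-5)·1 − 5·0 = -5 − 0 = -5

-5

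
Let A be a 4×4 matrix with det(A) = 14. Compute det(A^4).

det(A^4) = (det A)^4 = (14)^4 = 38416

38416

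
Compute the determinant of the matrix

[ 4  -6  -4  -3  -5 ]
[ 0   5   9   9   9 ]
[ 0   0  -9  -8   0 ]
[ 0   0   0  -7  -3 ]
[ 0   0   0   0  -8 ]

The matrix is upper triangular, so the determinant is the product of the diagonal entries:
det = (4) · (5) · (-9) · (-7) · (-8) = -10080

-10080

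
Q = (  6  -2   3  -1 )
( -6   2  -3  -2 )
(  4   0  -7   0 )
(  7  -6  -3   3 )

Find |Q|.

Expand along row 3 (it has 2 zeros):
  + (4) · M_31   where M_31 = det([-2 3 -1; 2 -3 -2; -6 -3 3]) = 72
  + (-7) · M_33   where M_33 = det([6 -2 -1; -6 2 -2; 7 -6 3]) = -66
det = (+1)·(4)·(72) + (+1)·(-7)·(-66) = 750

750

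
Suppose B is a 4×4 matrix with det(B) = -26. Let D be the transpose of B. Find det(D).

|D| = -26

det(Bᵀ) = det(B).
det(D) = (1)·(-26) = -26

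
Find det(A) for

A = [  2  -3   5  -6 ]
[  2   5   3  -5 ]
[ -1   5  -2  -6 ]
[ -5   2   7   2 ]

2466

Expand along row 1:
  + (2) · M_11   where M_11 = det([5 3 -5; 5 -2 -6; 2 7 2]) = -71
  − (-3) · M_12   where M_12 = det([2 3 -5; -1 -2 -6; -5 7 2]) = 257
  + (5) · M_13   where M_13 = det([2 5 -5; -1 5 -6; -5 2 2]) = 89
  − (-6) · M_14   where M_14 = det([2 5 3; -1 5 -2; -5 2 7]) = 232
det = (+1)·(2)·(-71) + (-1)·(-3)·(257) + (+1)·(5)·(89) + (-1)·(-6)·(232) = 2466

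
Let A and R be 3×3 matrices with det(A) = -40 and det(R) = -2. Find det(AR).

det(AR) = det(A)·det(R) = (-40)·(-2) = 80

det(AR) = 80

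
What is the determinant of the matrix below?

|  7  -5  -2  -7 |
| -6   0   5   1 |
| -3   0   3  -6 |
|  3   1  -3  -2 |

-12

Expand along column 2 (it has 2 zeros):
  − (-5) · M_12   where M_12 = det([-6 5 1; -3 3 -6; 3 -3 -2]) = 24
  + (1) · M_42   where M_42 = det([7 -2 -7; -6 5 1; -3 3 -6]) = -132
det = (-1)·(-5)·(24) + (+1)·(1)·(-132) = -12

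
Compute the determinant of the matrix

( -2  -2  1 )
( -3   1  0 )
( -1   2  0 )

-5

Expand along column 3:
  + 1 · |-3 1; -1 2| = 1·(-6 − (-1)) = -5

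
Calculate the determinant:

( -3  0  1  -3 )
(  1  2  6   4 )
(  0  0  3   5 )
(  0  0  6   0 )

The determinant is 180.

The matrix is block upper-triangular with a 2×2 block and a 2×2 block on the diagonal, so its determinant equals the product of the determinants of the diagonal blocks.
det of the 2×2 block = -6
det of the 2×2 block = -30
det = (-6)·(-30) = 180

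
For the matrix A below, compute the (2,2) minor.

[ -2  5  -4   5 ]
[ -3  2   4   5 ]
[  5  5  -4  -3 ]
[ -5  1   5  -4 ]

Delete row 2 and column 2; the remaining 3×3 submatrix is [-2 -4 5; 5 -4 -3; -5 5 -4].
Its determinant is -177.

The minor is -177.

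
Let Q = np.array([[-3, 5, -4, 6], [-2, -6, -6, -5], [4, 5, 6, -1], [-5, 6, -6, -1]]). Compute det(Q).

Expand along row 1:
  + (-3) · M_11   where M_11 = det([-6 -6 -5; 5 6 -1; 6 -6 -1]) = 408
  − (5) · M_12   where M_12 = det([-2 -6 -5; 4 6 -1; -5 -6 -1]) = -60
  + (-4) · M_13   where M_13 = det([-2 -6 -5; 4 5 -1; -5 6 -1]) = -301
  − (6) · M_14   where M_14 = det([-2 -6 -6; 4 5 6; -5 6 -6]) = -126
det = (+1)·(-3)·(408) + (-1)·(5)·(-60) + (+1)·(-4)·(-301) + (-1)·(6)·(-126) = 1036

det(Q) = 1036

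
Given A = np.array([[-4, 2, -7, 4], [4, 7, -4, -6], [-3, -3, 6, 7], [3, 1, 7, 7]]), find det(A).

-1666

Expand along row 1:
  + (-4) · M_11   where M_11 = det([7 -4 -6; -3 6 7; 1 7 7]) = 1
  − (2) · M_12   where M_12 = det([4 -4 -6; -3 6 7; 3 7 7]) = 38
  + (-7) · M_13   where M_13 = det([4 7 -6; -3 -3 7; 3 1 7]) = 146
  − (4) · M_14   where M_14 = det([4 7 -4; -3 -3 6; 3 1 7]) = 141
det = (+1)·(-4)·(1) + (-1)·(2)·(38) + (+1)·(-7)·(146) + (-1)·(4)·(141) = -1666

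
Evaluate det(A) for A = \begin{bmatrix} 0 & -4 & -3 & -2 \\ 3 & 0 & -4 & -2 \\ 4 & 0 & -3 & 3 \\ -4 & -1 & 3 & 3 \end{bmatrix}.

The determinant is 131.

Expand along column 2 (it has 2 zeros):
  − (-4) · M_12   where M_12 = det([3 -4 -2; 4 -3 3; -4 3 3]) = 42
  + (-1) · M_42   where M_42 = det([0 -3 -2; 3 -4 -2; 4 -3 3]) = 37
det = (-1)·(-4)·(42) + (+1)·(-1)·(37) = 131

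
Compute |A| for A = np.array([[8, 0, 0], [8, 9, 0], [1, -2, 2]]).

A is lower triangular, so det(A) is the product of the diagonal entries:
det = (8) · (9) · (2) = 144

144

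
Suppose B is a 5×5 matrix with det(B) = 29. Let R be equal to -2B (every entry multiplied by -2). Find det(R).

For a 5×5 matrix, det(-2B) = (-2)^5·det(B) = -32·det(B).
det(R) = (-32)·(29) = -928

|R| = -928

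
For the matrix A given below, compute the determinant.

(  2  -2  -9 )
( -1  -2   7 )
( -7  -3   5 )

|A| = 209

Expand along column 1:
  + 2 · |-2 7; -3 5| = 2·(-10 − (-21)) = 22
  − (-1) · |-2 -9; -3 5| = −(-1)·(-10 − 27) = -37
  + (-7) · |-2 -9; -2 7| = (-7)·(-14 − 18) = 224
Sum: (22) + (-37) + (224) = 209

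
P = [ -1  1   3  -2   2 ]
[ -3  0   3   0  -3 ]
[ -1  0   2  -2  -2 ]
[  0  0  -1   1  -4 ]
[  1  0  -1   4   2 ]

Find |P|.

57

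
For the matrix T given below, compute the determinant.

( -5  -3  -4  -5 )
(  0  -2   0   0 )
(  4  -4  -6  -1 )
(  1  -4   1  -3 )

The determinant is 378.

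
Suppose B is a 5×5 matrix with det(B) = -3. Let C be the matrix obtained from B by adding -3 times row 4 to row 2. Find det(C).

Adding a multiple of one row to another leaves the determinant unchanged.
det(C) = (1)·(-3) = -3

-3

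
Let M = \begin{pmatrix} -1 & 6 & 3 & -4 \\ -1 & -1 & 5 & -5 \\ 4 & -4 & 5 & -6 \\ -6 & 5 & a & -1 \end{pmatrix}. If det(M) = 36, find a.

2

Expanding along the column containing a, det(M) is linear in a: det(M) = (174)·a + (-312).
Set (174)·a + (-312) = 36  ⇒  (174)·a = 348  ⇒  a = 2.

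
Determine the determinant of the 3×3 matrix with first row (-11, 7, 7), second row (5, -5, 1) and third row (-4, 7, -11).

-66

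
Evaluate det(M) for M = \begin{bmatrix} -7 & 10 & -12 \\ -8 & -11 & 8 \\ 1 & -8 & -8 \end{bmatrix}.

-2524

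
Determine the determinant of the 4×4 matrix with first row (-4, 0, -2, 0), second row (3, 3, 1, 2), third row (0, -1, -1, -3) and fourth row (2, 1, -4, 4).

Expand along row 1 (it has 2 zeros):
  + (-4) · M_11   where M_11 = det([3 1 2; -1 -1 -3; 1 -4 4]) = -37
  + (-2) · M_13   where M_13 = det([3 3 2; 0 -1 -3; 2 1 4]) = -17
det = (+1)·(-4)·(-37) + (+1)·(-2)·(-17) = 182

182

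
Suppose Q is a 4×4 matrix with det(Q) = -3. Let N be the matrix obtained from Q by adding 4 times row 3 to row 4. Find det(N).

Adding a multiple of one row to another leaves the determinant unchanged.
det(N) = (1)·(-3) = -3

det(N) = -3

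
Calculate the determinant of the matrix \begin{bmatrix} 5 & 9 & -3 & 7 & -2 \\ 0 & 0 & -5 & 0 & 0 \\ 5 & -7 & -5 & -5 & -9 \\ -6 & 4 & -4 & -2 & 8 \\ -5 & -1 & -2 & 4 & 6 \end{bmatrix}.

The determinant is -810.

Expand along row 2 (it has 4 zeros):
  − (-5) · M_23   where M_23 = det([5 9 7 -2; 5 -7 -5 -9; -6 4 -2 8; -5 -1 4 6]) = -162
det = (-1)·(-5)·(-162) = -810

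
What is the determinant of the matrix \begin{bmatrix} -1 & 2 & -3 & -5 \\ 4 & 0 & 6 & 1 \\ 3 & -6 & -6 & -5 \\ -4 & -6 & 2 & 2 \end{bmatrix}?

Expand along row 2 (it has 1 zero):
  − (4) · M_21   where M_21 = det([2 -3 -5; -6 -6 -5; -6 2 2]) = 110
  − (6) · M_23   where M_23 = det([-1 2 -5; 3 -6 -5; -4 -6 2]) = 280
  + (1) · M_24   where M_24 = det([-1 2 -3; 3 -6 -6; -4 -6 2]) = 210
det = (-1)·(4)·(110) + (-1)·(6)·(280) + (+1)·(1)·(210) = -1910

-1910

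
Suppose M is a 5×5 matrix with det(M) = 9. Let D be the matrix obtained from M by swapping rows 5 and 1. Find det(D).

Swapping two rows multiplies the determinant by −1.
det(D) = (-1)·(9) = -9

-9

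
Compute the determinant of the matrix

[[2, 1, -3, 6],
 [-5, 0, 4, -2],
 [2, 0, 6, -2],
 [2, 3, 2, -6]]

-742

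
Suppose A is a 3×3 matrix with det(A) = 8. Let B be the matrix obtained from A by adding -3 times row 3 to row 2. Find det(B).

The determinant is 8.

Adding a multiple of one row to another leaves the determinant unchanged.
det(B) = (1)·(8) = 8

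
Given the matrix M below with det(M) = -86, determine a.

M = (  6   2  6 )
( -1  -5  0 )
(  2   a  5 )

a = 1

Expanding along the column containing a, det(M) is linear in a: det(M) = (-6)·a + (-80).
Set (-6)·a + (-80) = -86  ⇒  (-6)·a = -6  ⇒  a = 1.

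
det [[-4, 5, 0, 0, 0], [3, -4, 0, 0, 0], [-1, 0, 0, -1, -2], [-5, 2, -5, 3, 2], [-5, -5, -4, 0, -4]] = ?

The matrix is block lower-triangular with a 2×2 block and a 3×3 block on the diagonal, so its determinant equals the product of the determinants of the diagonal blocks.
det of the 2×2 block = 1
det of the 3×3 block = 4
det = (1)·(4) = 4

4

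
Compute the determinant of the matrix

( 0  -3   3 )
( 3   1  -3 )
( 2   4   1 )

Expand along row 1:
  − (-3) · |3 -3; 2 1| = −(-3)·(3 − (-6)) = 27
  + 3 · |3 1; 2 4| = 3·(12 − 2) = 30
Sum: (27) + (30) = 57

57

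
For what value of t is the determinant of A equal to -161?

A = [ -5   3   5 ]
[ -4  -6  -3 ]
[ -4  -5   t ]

-6

Expanding along the column containing t, det(A) is linear in t: det(A) = (42)·t + (91).
Set (42)·t + (91) = -161  ⇒  (42)·t = -252  ⇒  t = -6.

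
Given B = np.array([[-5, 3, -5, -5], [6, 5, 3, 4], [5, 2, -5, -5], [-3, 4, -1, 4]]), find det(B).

Expand along row 1:
  + (-5) · M_11   where M_11 = det([5 3 4; 2 -5 -5; 4 -1 4]) = -137
  − (3) · M_12   where M_12 = det([6 3 4; 5 -5 -5; -3 -1 4]) = -245
  + (-5) · M_13   where M_13 = det([6 5 4; 5 2 -5; -3 4 4]) = 247
  − (-5) · M_14   where M_14 = det([6 5 3; 5 2 -5; -3 4 -1]) = 286
det = (+1)·(-5)·(-137) + (-1)·(3)·(-245) + (+1)·(-5)·(247) + (-1)·(-5)·(286) = 1615

1615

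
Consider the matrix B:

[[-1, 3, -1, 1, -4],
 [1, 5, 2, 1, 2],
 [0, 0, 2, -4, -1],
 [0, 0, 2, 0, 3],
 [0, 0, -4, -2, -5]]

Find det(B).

B is block upper-triangular with a 2×2 block and a 3×3 block on the diagonal, so its determinant equals the product of the determinants of the diagonal blocks.
det of the 2×2 block = -8
det of the 3×3 block = 24
det = (-8)·(24) = -192

|B| = -192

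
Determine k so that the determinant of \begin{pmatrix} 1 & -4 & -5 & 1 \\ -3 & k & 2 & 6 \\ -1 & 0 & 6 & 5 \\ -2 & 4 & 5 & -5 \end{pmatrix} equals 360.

Expanding along the row containing k, det(B) is linear in k: det(B) = (27)·k + (360).
Set (27)·k + (360) = 360  ⇒  (27)·k = 0  ⇒  k = 0.

0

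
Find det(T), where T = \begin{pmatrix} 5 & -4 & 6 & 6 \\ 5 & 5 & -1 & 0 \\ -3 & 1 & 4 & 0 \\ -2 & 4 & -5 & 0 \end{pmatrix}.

Expand along column 4 (it has 3 zeros):
  − (6) · M_14   where M_14 = det([5 5 -1; -3 1 4; -2 4 -5]) = -210
det = (-1)·(6)·(-210) = 1260

1260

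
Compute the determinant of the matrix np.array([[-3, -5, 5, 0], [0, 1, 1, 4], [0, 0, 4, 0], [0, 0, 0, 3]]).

-36

The matrix is upper triangular, so the determinant is the product of the diagonal entries:
det = (-3) · (1) · (4) · (3) = -36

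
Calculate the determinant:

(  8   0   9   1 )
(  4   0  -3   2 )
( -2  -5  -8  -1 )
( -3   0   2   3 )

-1335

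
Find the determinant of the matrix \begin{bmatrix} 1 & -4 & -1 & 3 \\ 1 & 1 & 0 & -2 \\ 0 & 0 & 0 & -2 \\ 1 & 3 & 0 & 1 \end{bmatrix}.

Expand along row 3 (it has 3 zeros):
  − (-2) · M_34   where M_34 = det([1 -4 -1; 1 1 0; 1 3 0]) = -2
det = (-1)·(-2)·(-2) = -4

-4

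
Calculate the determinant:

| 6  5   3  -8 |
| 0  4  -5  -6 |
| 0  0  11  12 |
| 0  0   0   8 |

The matrix is upper triangular, so the determinant is the product of the diagonal entries:
det = (6) · (4) · (11) · (8) = 2112

2112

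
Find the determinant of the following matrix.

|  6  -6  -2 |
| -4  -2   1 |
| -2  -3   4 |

Expand along column 1:
  + 6 · |-2 1; -3 4| = 6·(-8 − (-3)) = -30
  − (-4) · |-6 -2; -3 4| = −(-4)·(-24 − 6) = -120
  + (-2) · |-6 -2; -2 1| = (-2)·(-6 − 4) = 20
Sum: (-30) + (-120) + (20) = -130

-130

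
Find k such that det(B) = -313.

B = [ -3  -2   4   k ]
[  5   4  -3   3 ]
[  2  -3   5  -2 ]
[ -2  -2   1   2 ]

Expanding along the row containing k, det(B) is linear in k: det(B) = (-17)·k + (-245).
Set (-17)·k + (-245) = -313  ⇒  (-17)·k = -68  ⇒  k = 4.

k = 4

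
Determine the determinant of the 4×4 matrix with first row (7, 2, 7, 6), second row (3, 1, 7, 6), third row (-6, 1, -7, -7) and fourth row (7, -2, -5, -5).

Expand along row 1:
  + (7) · M_11   where M_11 = det([1 7 6; 1 -7 -7; -2 -5 -5]) = 19
  − (2) · M_12   where M_12 = det([3 7 6; -6 -7 -7; 7 -5 -5]) = -79
  + (7) · M_13   where M_13 = det([3 1 6; -6 1 -7; 7 -2 -5]) = -106
  − (6) · M_14   where M_14 = det([3 1 7; -6 1 -7; 7 -2 -5]) = -101
det = (+1)·(7)·(19) + (-1)·(2)·(-79) + (+1)·(7)·(-106) + (-1)·(6)·(-101) = 155

155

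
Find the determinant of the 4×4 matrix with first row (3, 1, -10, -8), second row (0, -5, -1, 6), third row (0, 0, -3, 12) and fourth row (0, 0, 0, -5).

-225

The matrix is upper triangular, so the determinant is the product of the diagonal entries:
det = (3) · (-5) · (-3) · (-5) = -225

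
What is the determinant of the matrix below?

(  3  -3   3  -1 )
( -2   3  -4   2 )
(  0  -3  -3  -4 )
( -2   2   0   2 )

-36

Expand along row 3 (it has 1 zero):
  − (-3) · M_32   where M_32 = det([3 3 -1; -2 -4 2; -2 0 2]) = -16
  + (-3) · M_33   where M_33 = det([3 -3 -1; -2 3 2; -2 2 2]) = 4
  − (-4) · M_34   where M_34 = det([3 -3 3; -2 3 -4; -2 2 0]) = 6
det = (-1)·(-3)·(-16) + (+1)·(-3)·(4) + (-1)·(-4)·(6) = -36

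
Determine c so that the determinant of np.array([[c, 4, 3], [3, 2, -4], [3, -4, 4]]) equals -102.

Expanding along the column containing c, det(A) is linear in c: det(A) = (-8)·c + (-150).
Set (-8)·c + (-150) = -102  ⇒  (-8)·c = 48  ⇒  c = -6.

-6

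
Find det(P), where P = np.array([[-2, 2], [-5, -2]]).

det(P) = (-2)·(-2) − 2·(-5) = 4 − (-10) = 14

The determinant is 14.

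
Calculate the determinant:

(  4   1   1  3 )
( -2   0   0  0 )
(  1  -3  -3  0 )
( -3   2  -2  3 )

The determinant is 72.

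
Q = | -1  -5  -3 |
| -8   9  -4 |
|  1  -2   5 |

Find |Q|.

|Q| = -238

Expand along column 1:
  + (-1) · |9 -4; -2 5| = (-1)·(45 − 8) = -37
  − (-8) · |-5 -3; -2 5| = −(-8)·(-25 − 6) = -248
  + 1 · |-5 -3; 9 -4| = 1·(20 − (-27)) = 47
Sum: (-37) + (-248) + (47) = -238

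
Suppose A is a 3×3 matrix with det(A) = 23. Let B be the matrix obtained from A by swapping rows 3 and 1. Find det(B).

|B| = -23

Swapping two rows multiplies the determinant by −1.
det(B) = (-1)·(23) = -23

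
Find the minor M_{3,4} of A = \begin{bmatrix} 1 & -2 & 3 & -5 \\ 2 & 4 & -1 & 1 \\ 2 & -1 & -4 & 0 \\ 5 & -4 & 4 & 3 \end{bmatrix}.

The minor is -46.

Delete row 3 and column 4; the remaining 3×3 submatrix is [1 -2 3; 2 4 -1; 5 -4 4].
Its determinant is -46.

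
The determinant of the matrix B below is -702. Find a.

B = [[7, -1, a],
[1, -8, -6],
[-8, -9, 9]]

-3

Expanding along the row containing a, det(B) is linear in a: det(B) = (-73)·a + (-921).
Set (-73)·a + (-921) = -702  ⇒  (-73)·a = 219  ⇒  a = -3.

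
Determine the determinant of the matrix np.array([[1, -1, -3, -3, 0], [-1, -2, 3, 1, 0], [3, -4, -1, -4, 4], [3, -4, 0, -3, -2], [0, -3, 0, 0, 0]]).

The determinant is -312.

Expand along row 5 (it has 4 zeros):
  − (-3) · M_52   where M_52 = det([1 -3 -3 0; -1 3 1 0; 3 -1 -4 4; 3 0 -3 -2]) = -104
det = (-1)·(-3)·(-104) = -312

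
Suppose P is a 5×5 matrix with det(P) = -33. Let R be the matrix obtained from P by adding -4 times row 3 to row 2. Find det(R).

-33

Adding a multiple of one row to another leaves the determinant unchanged.
det(R) = (1)·(-33) = -33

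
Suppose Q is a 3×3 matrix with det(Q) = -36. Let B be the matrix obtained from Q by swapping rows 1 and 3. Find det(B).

Swapping two rows multiplies the determinant by −1.
det(B) = (-1)·(-36) = 36

det(B) = 36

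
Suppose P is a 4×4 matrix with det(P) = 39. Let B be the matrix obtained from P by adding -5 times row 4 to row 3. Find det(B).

Adding a multiple of one row to another leaves the determinant unchanged.
det(B) = (1)·(39) = 39

|B| = 39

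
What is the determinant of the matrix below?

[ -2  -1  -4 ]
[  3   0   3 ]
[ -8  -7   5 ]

81

Expand along column 2:
  − (-1) · |3 3; -8 5| = −(-1)·(15 − (-24)) = 39
  − (-7) · |-2 -4; 3 3| = −(-7)·(-6 − (-12)) = 42
Sum: (39) + (42) = 81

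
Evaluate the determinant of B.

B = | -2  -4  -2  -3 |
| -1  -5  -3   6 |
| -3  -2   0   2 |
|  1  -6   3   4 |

-761

Expand along row 3 (it has 1 zero):
  + (-3) · M_31   where M_31 = det([-4 -2 -3; -5 -3 6; -6 3 4]) = 251
  − (-2) · M_32   where M_32 = det([-2 -2 -3; -1 -3 6; 1 3 4]) = 40
  − (2) · M_34   where M_34 = det([-2 -4 -2; -1 -5 -3; 1 -6 3]) = 44
det = (+1)·(-3)·(251) + (-1)·(-2)·(40) + (-1)·(2)·(44) = -761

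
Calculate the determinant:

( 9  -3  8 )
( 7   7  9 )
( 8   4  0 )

The determinant is -764.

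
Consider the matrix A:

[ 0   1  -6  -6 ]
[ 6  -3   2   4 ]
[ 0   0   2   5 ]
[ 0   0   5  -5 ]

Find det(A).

A is block upper-triangular with a 2×2 block and a 2×2 block on the diagonal, so its determinant equals the product of the determinants of the diagonal blocks.
det of the 2×2 block = -6
det of the 2×2 block = -35
det = (-6)·(-35) = 210

det(A) = 210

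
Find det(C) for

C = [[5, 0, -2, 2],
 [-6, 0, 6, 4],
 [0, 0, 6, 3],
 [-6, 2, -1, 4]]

|C| = -276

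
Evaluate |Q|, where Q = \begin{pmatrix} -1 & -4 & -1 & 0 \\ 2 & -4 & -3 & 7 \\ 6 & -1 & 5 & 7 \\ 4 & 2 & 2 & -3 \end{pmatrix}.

Expand along row 1 (it has 1 zero):
  + (-1) · M_11   where M_11 = det([-4 -3 7; -1 5 7; 2 2 -3]) = -1
  − (-4) · M_12   where M_12 = det([2 -3 7; 6 5 7; 4 2 -3]) = -252
  + (-1) · M_13   where M_13 = det([2 -4 7; 6 -1 7; 4 2 -3]) = -94
det = (+1)·(-1)·(-1) + (-1)·(-4)·(-252) + (+1)·(-1)·(-94) = -913

-913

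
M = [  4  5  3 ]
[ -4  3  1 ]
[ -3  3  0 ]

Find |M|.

Expand along column 3:
  + 3 · |-4 3; -3 3| = 3·(-12 − (-9)) = -9
  − 1 · |4 5; -3 3| = −1·(12 − (-15)) = -27
Sum: (-9) + (-27) = -36

|M| = -36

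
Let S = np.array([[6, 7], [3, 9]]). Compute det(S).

det(S) = 6·9 − 7·3 = 54 − 21 = 33

33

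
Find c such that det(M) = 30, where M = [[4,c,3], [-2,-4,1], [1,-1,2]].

c = 8

Expanding along the column containing c, det(M) is linear in c: det(M) = (5)·c + (-10).
Set (5)·c + (-10) = 30  ⇒  (5)·c = 40  ⇒  c = 8.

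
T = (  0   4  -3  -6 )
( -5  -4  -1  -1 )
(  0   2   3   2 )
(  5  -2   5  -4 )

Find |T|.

Expand along column 1 (it has 2 zeros):
  − (-5) · M_21   where M_21 = det([4 -3 -6; 2 3 2; -2 5 -4]) = -196
  − (5) · M_41   where M_41 = det([4 -3 -6; -4 -1 -1; 2 3 2]) = 46
det = (-1)·(-5)·(-196) + (-1)·(5)·(46) = -1210

The determinant is -1210.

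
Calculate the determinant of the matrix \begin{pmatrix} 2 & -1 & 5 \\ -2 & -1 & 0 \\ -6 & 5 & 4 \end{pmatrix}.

The determinant is -96.

Expand along column 3:
  + 5 · |-2 -1; -6 5| = 5·(-10 − 6) = -80
  + 4 · |2 -1; -2 -1| = 4·(-2 − 2) = -16
Sum: (-80) + (-16) = -96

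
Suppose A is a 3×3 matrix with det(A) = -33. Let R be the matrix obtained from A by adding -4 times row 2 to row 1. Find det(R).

The determinant is -33.

Adding a multiple of one row to another leaves the determinant unchanged.
det(R) = (1)·(-33) = -33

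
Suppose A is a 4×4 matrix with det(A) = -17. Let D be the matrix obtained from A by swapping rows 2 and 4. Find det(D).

det(D) = 17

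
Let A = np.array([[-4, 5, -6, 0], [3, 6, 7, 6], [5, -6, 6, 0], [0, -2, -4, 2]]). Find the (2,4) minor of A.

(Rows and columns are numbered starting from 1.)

Delete row 2 and column 4; the remaining 3×3 submatrix is [-4 5 -6; 5 -6 6; 0 -2 -4].
Its determinant is 16.

The minor is 16.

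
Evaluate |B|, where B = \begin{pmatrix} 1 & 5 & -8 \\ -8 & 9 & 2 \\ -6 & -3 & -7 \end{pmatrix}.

Expand along row 1:
  + 1 · |9 2; -3 -7| = 1·(-63 − (-6)) = -57
  − 5 · |-8 2; -6 -7| = −5·(56 − (-12)) = -340
  + (-8) · |-8 9; -6 -3| = (-8)·(24 − (-54)) = -624
Sum: (-57) + (-340) + (-624) = -1021

det(B) = -1021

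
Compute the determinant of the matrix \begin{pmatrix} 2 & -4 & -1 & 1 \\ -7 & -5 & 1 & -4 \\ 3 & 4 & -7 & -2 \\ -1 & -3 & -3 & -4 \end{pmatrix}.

-466

Expand along row 1:
  + (2) · M_11   where M_11 = det([-5 1 -4; 4 -7 -2; -3 -3 -4]) = 44
  − (-4) · M_12   where M_12 = det([-7 1 -4; 3 -7 -2; -1 -3 -4]) = -76
  + (-1) · M_13   where M_13 = det([-7 -5 -4; 3 4 -2; -1 -3 -4]) = 104
  − (1) · M_14   where M_14 = det([-7 -5 1; 3 4 -7; -1 -3 -3]) = 146
det = (+1)·(2)·(44) + (-1)·(-4)·(-76) + (+1)·(-1)·(104) + (-1)·(1)·(146) = -466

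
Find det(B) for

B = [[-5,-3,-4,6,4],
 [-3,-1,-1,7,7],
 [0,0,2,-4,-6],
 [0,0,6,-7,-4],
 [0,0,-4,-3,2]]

-832

B is block upper-triangular with a 2×2 block and a 3×3 block on the diagonal, so its determinant equals the product of the determinants of the diagonal blocks.
det of the 2×2 block = -4
det of the 3×3 block = 208
det = (-4)·(208) = -832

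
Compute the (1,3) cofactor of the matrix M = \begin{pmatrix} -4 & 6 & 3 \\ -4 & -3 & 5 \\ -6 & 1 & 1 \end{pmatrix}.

Delete row 1 and column 3; the remaining 2×2 submatrix is [-4 -3; -6 1].
Its determinant is (-4)·1 − (-3)·(-6) = -22.
The cofactor carries sign (−1)^(1+3) = +1, so C_{1,3} = +(-22) = -22.

-22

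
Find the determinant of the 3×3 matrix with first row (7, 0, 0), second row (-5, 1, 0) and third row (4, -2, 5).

35

The matrix is lower triangular, so the determinant is the product of the diagonal entries:
det = (7) · (1) · (5) = 35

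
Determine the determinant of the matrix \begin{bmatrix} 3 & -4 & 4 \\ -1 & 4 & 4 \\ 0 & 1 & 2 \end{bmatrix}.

Expand along row 3:
  − 1 · |3 4; -1 4| = −1·(12 − (-4)) = -16
  + 2 · |3 -4; -1 4| = 2·(12 − 4) = 16
Sum: (-16) + (16) = 0

The determinant is 0.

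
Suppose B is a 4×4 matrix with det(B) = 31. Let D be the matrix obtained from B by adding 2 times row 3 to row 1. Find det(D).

Adding a multiple of one row to another leaves the determinant unchanged.
det(D) = (1)·(31) = 31

31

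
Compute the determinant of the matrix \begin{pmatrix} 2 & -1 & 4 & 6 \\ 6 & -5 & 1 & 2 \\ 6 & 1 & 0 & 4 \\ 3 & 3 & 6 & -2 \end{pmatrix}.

-1838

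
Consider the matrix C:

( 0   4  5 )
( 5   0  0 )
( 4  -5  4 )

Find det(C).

-205

Expand along row 2:
  − 5 · |4 5; -5 4| = −5·(16 − (-25)) = -205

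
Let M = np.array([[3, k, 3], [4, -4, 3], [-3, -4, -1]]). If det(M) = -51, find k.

Expanding along the column containing k, det(M) is linear in k: det(M) = (-5)·k + (-36).
Set (-5)·k + (-36) = -51  ⇒  (-5)·k = -15  ⇒  k = 3.

3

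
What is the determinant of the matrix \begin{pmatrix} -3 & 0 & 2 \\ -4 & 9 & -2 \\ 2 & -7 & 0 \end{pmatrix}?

62

Expand along column 2:
  + 9 · |-3 2; 2 0| = 9·(0 − 4) = -36
  − (-7) · |-3 2; -4 -2| = −(-7)·(6 − (-8)) = 98
Sum: (-36) + (98) = 62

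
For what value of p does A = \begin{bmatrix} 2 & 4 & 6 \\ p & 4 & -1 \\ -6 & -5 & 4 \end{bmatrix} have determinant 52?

p = 3

Expanding along the column containing p, det(A) is linear in p: det(A) = (-46)·p + (190).
Set (-46)·p + (190) = 52  ⇒  (-46)·p = -138  ⇒  p = 3.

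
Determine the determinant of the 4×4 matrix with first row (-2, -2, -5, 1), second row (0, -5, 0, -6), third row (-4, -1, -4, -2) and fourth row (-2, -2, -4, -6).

Expand along row 2 (it has 2 zeros):
  + (-5) · M_22   where M_22 = det([-2 -5 1; -4 -4 -2; -2 -4 -6]) = 76
  + (-6) · M_24   where M_24 = det([-2 -2 -5; -4 -1 -4; -2 -2 -4]) = -6
det = (+1)·(-5)·(76) + (+1)·(-6)·(-6) = -344

-344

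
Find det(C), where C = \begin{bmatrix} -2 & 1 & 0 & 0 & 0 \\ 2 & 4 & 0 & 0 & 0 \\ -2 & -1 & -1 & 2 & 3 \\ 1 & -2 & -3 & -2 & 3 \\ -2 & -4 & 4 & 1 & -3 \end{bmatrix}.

det(C) = -180

C is block lower-triangular with a 2×2 block and a 3×3 block on the diagonal, so its determinant equals the product of the determinants of the diagonal blocks.
det of the 2×2 block = -10
det of the 3×3 block = 18
det = (-10)·(18) = -180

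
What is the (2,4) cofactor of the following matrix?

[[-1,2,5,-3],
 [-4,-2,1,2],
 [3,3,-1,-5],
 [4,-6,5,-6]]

-197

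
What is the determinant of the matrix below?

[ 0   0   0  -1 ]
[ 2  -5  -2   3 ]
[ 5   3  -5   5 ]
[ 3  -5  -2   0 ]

Expand along row 1 (it has 3 zeros):
  − (-1) · M_14   where M_14 = det([2 -5 -2; 5 3 -5; 3 -5 -2]) = 31
det = (-1)·(-1)·(31) = 31

31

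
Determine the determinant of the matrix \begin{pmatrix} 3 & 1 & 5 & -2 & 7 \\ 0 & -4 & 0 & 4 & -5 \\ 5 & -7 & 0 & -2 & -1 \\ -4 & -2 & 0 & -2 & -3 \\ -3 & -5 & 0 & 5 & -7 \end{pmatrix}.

The determinant is -1290.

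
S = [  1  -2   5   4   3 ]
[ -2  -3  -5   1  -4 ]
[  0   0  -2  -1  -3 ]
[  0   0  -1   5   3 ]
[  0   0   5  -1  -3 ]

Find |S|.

S is block upper-triangular with a 2×2 block and a 3×3 block on the diagonal, so its determinant equals the product of the determinants of the diagonal blocks.
det of the 2×2 block = -7
det of the 3×3 block = 84
det = (-7)·(84) = -588

det(S) = -588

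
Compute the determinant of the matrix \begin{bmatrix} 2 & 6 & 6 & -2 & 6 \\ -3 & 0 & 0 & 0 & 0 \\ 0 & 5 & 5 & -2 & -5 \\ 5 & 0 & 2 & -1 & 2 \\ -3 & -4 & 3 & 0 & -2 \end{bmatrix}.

-840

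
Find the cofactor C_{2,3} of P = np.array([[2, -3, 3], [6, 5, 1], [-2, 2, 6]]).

The cofactor is 2.

Delete row 2 and column 3; the remaining 2×2 submatrix is [2 -3; -2 2].
Its determinant is 2·2 − (-3)·(-2) = -2.
The cofactor carries sign (−1)^(2+3) = −1, so C_{2,3} = −(-2) = 2.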